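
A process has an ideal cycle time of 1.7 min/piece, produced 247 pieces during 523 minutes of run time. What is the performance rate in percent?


Formula: Performance = (Ideal CT * Total Count) / Run Time * 100
Ideal output time = 1.7 * 247 = 419.9 min
Performance = 419.9 / 523 * 100 = 80.3%

80.3%


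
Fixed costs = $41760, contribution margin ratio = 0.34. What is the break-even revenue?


Formula: BER = Fixed Costs / Contribution Margin Ratio
BER = $41760 / 0.34
BER = $122823.53 (to the nearest cent)

$122823.53


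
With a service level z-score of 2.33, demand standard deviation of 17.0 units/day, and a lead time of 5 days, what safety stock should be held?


Formula: SS = z * sigma_d * sqrt(LT)
sqrt(LT) = sqrt(5) = 2.2361
SS = 2.33 * 17.0 * 2.2361
SS = 88.6 units

88.6 units


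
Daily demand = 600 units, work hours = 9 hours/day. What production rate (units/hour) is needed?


Formula: Production Rate = Daily Demand / Available Hours
Rate = 600 units/day / 9 hours/day
Rate = 66.7 units/hour

66.7 units/hour


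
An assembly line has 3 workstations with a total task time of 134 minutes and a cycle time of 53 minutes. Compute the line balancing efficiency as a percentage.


Formula: Efficiency = Sum of Task Times / (N_stations * CT) * 100
Total station capacity = 3 stations * 53 min = 159 min
Efficiency = 134 / 159 * 100 = 84.3%

84.3%


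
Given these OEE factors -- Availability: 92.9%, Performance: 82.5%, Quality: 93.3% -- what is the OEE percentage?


Formula: OEE = Availability * Performance * Quality / 10000
A * P = 92.9% * 82.5% / 100 = 76.64%
OEE = 76.64% * 93.3% / 100 = 71.5%

71.5%


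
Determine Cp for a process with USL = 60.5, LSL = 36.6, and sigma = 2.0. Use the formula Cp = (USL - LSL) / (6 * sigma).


Cp = (60.5 - 36.6) / (6 * 2.0)

1.99


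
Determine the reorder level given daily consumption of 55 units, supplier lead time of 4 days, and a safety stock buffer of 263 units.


Formula: ROP = (Daily Demand * Lead Time) + Safety Stock
Demand during lead time = 55 * 4 = 220 units
ROP = 220 + 263 = 483 units

483 units


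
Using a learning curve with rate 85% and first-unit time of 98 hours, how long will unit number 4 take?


Formula: T_n = T_1 * (learning_rate)^(log2(n)) where learning_rate = rate/100
Doublings = log2(4) = 2
T_n = 98 * 0.85^2
T_n = 98 * 0.7225 = 70.8 hours

70.8 hours


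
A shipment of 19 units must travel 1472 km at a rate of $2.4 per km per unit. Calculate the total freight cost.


TC = dist * cost * units = 1472 * 2.4 * 19 = $67123.20

$67123.20


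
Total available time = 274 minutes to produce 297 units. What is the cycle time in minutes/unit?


Formula: CT = Available Time / Number of Units
CT = 274 min / 297 units
CT = 0.92 min/unit

0.92 min/unit


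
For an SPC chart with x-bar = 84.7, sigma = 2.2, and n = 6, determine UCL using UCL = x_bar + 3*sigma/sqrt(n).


UCL = 84.7 + 3 * 2.2 / sqrt(6)

87.39


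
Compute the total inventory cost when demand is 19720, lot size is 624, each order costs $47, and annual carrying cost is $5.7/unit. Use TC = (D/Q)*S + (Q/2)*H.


TC = 19720/624 * 47 + 624/2 * 5.7

$3263.72


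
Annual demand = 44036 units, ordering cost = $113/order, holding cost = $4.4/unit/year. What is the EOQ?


Formula: EOQ = sqrt(2 * D * S / H)
Numerator: 2 * 44036 * 113 = 9952136
2DS/H = 9952136 / 4.4 = 2261849.1
EOQ = sqrt(2261849.1) = 1503.9 units

1503.9 units


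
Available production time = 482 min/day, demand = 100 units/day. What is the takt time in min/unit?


Formula: Takt Time = Available Production Time / Customer Demand
Takt = 482 min/day / 100 units/day
Takt = 4.82 min/unit

4.82 min/unit


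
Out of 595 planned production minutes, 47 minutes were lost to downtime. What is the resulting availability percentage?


Formula: Availability = (Planned Time - Downtime) / Planned Time * 100
Uptime = 595 - 47 = 548 min
Availability = 548 / 595 * 100 = 92.1%

92.1%


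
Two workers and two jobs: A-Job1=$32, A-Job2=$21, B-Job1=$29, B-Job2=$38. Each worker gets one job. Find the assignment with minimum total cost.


Option 1: A->1 + B->2 = $32 + $38 = $70
Option 2: A->2 + B->1 = $21 + $29 = $50
Min cost = min($70, $50) = $50

$50


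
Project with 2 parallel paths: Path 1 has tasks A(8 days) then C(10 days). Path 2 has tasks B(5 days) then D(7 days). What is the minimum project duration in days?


Path 1 = 8 + 10 = 18 days
Path 2 = 5 + 7 = 12 days
Duration = max(18, 12) = 18 days

18 days


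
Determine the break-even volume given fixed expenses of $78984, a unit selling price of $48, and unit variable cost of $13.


Formula: BEQ = Fixed Costs / (Price - Variable Cost)
Contribution margin = $48 - $13 = $35/unit
BEQ = ceil($78984 / $35/unit) = ceil(2256.69) = 2257 units

2257 units


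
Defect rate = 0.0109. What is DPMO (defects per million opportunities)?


DPMO = defect_rate * 1000000 = 0.0109 * 1000000

10900


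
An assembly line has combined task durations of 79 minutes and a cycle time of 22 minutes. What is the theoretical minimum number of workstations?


Formula: N_min = ceil(Sum of Task Times / Cycle Time)
N_min = ceil(79 min / 22 min) = ceil(3.5909)
N_min = 4 stations

4


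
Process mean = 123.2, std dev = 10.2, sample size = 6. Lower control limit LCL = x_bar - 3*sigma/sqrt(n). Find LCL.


LCL = 123.2 - 3 * 10.2 / sqrt(6)

110.71


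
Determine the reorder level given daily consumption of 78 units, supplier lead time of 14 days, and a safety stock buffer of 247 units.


Formula: ROP = (Daily Demand * Lead Time) + Safety Stock
Demand during lead time = 78 * 14 = 1092 units
ROP = 1092 + 247 = 1339 units

1339 units


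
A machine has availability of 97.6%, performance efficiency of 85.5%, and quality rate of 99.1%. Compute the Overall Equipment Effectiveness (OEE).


Formula: OEE = Availability * Performance * Quality / 10000
A * P = 97.6% * 85.5% / 100 = 83.45%
OEE = 83.45% * 99.1% / 100 = 82.7%

82.7%


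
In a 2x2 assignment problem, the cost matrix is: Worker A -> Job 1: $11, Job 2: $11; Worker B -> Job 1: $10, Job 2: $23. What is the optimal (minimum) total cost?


Option 1: A->1 + B->2 = $11 + $23 = $34
Option 2: A->2 + B->1 = $11 + $10 = $21
Min cost = min($34, $21) = $21

$21


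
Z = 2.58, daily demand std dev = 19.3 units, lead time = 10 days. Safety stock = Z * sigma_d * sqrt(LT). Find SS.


Formula: SS = z * sigma_d * sqrt(LT)
sqrt(LT) = sqrt(10) = 3.1623
SS = 2.58 * 19.3 * 3.1623
SS = 157.5 units

157.5 units


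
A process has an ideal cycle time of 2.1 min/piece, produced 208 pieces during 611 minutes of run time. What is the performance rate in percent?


Formula: Performance = (Ideal CT * Total Count) / Run Time * 100
Ideal output time = 2.1 * 208 = 436.8 min
Performance = 436.8 / 611 * 100 = 71.5%

71.5%


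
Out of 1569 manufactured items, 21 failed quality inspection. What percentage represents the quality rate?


Formula: Quality Rate = Good Pieces / Total Pieces * 100
Good pieces = 1569 - 21 = 1548
QR = 1548 / 1569 * 100 = 98.7%

98.7%


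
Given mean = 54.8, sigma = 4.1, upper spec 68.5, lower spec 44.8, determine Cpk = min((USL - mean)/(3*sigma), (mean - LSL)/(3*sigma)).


Cpu = (68.5 - 54.8) / (3 * 4.1) = 1.11
Cpl = (54.8 - 44.8) / (3 * 4.1) = 0.81
Cpk = min(1.11, 0.81) = 0.81

0.81


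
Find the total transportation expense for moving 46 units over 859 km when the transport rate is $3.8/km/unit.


TC = dist * cost * units = 859 * 3.8 * 46 = $150153.20

$150153.20


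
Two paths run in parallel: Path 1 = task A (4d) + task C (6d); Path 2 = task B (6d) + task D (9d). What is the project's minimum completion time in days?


Path 1 = 4 + 6 = 10 days
Path 2 = 6 + 9 = 15 days
Duration = max(10, 15) = 15 days

15 days


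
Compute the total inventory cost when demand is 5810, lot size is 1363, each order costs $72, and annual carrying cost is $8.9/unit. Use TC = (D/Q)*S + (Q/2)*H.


TC = 5810/1363 * 72 + 1363/2 * 8.9

$6372.26


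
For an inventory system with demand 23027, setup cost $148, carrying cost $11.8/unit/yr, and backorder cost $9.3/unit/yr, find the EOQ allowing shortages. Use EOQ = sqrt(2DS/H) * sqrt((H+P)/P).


Formula: EOQ* = sqrt(2DS/H) * sqrt((H+P)/P)
Base EOQ = sqrt(2*23027*148/11.8) = 760.02 units
Correction = sqrt((11.8+9.3)/9.3) = 1.50626
EOQ* = 760.02 * 1.50626 = 1144.8 units

1144.8 units


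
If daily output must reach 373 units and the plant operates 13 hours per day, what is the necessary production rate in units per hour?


Formula: Production Rate = Daily Demand / Available Hours
Rate = 373 units/day / 13 hours/day
Rate = 28.7 units/hour

28.7 units/hour


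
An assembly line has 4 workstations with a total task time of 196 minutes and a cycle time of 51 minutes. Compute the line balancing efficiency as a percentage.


Formula: Efficiency = Sum of Task Times / (N_stations * CT) * 100
Total station capacity = 4 stations * 51 min = 204 min
Efficiency = 196 / 204 * 100 = 96.1%

96.1%


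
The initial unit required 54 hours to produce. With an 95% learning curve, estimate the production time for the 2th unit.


Formula: T_n = T_1 * (learning_rate)^(log2(n)) where learning_rate = rate/100
Doublings = log2(2) = 1
T_n = 54 * 0.95^1
T_n = 54 * 0.95 = 51.3 hours

51.3 hours


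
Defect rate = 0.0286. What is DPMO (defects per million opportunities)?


DPMO = defect_rate * 1000000 = 0.0286 * 1000000

28600


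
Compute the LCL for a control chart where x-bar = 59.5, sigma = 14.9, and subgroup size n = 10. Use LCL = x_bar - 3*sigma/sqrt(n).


LCL = 59.5 - 3 * 14.9 / sqrt(10)

45.36


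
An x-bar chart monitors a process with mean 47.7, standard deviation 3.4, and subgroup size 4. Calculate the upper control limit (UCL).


UCL = 47.7 + 3 * 3.4 / sqrt(4)

52.8


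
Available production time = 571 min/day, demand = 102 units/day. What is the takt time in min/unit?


Formula: Takt Time = Available Production Time / Customer Demand
Takt = 571 min/day / 102 units/day
Takt = 5.6 min/unit

5.6 min/unit


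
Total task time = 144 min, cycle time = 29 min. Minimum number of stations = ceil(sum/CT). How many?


Formula: N_min = ceil(Sum of Task Times / Cycle Time)
N_min = ceil(144 min / 29 min) = ceil(4.9655)
N_min = 5 stations

5


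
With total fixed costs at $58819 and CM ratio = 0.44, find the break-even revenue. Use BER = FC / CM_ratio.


Formula: BER = Fixed Costs / Contribution Margin Ratio
BER = $58819 / 0.44
BER = $133679.55 (to the nearest cent)

$133679.55


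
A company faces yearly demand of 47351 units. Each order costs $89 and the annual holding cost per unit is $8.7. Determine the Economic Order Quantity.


Formula: EOQ = sqrt(2 * D * S / H)
Numerator: 2 * 47351 * 89 = 8428478
2DS/H = 8428478 / 8.7 = 968790.6
EOQ = sqrt(968790.6) = 984.3 units

984.3 units


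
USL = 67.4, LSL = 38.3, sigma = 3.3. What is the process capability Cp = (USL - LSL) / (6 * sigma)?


Cp = (67.4 - 38.3) / (6 * 3.3)

1.47


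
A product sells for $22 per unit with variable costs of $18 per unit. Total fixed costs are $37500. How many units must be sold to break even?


Formula: BEQ = Fixed Costs / (Price - Variable Cost)
Contribution margin = $22 - $18 = $4/unit
BEQ = ceil($37500 / $4/unit) = ceil(9375.0) = 9375 units

9375 units


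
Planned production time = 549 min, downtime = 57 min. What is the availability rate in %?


Formula: Availability = (Planned Time - Downtime) / Planned Time * 100
Uptime = 549 - 57 = 492 min
Availability = 492 / 549 * 100 = 89.6%

89.6%


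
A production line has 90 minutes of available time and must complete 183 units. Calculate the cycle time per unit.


Formula: CT = Available Time / Number of Units
CT = 90 min / 183 units
CT = 0.49 min/unit

0.49 min/unit


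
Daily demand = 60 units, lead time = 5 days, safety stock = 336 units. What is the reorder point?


Formula: ROP = (Daily Demand * Lead Time) + Safety Stock
Demand during lead time = 60 * 5 = 300 units
ROP = 300 + 336 = 636 units

636 units


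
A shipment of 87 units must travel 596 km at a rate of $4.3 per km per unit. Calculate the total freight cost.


TC = dist * cost * units = 596 * 4.3 * 87 = $222963.60

$222963.60


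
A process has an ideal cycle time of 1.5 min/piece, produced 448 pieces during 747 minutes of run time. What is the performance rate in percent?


Formula: Performance = (Ideal CT * Total Count) / Run Time * 100
Ideal output time = 1.5 * 448 = 672.0 min
Performance = 672.0 / 747 * 100 = 90.0%

90.0%


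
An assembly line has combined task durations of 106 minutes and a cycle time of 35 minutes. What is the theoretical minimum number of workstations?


Formula: N_min = ceil(Sum of Task Times / Cycle Time)
N_min = ceil(106 min / 35 min) = ceil(3.0286)
N_min = 4 stations

4


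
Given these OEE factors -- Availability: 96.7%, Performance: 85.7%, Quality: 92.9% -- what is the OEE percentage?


Formula: OEE = Availability * Performance * Quality / 10000
A * P = 96.7% * 85.7% / 100 = 82.87%
OEE = 82.87% * 92.9% / 100 = 77.0%

77.0%


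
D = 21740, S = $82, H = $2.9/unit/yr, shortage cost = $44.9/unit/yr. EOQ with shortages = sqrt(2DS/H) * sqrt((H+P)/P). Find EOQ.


Formula: EOQ* = sqrt(2DS/H) * sqrt((H+P)/P)
Base EOQ = sqrt(2*21740*82/2.9) = 1108.8 units
Correction = sqrt((2.9+44.9)/44.9) = 1.03179
EOQ* = 1108.8 * 1.03179 = 1144.0 units

1144.0 units


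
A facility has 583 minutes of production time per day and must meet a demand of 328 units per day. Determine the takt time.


Formula: Takt Time = Available Production Time / Customer Demand
Takt = 583 min/day / 328 units/day
Takt = 1.78 min/unit

1.78 min/unit


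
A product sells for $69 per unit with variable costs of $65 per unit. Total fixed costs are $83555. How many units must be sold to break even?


Formula: BEQ = Fixed Costs / (Price - Variable Cost)
Contribution margin = $69 - $65 = $4/unit
BEQ = ceil($83555 / $4/unit) = ceil(20888.75) = 20889 units

20889 units


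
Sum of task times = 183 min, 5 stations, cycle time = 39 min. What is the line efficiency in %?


Formula: Efficiency = Sum of Task Times / (N_stations * CT) * 100
Total station capacity = 5 stations * 39 min = 195 min
Efficiency = 183 / 195 * 100 = 93.8%

93.8%


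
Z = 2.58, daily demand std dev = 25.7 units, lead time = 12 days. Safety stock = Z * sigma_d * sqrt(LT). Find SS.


Formula: SS = z * sigma_d * sqrt(LT)
sqrt(LT) = sqrt(12) = 3.4641
SS = 2.58 * 25.7 * 3.4641
SS = 229.7 units

229.7 units


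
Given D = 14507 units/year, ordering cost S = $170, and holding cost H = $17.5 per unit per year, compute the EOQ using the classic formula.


Formula: EOQ = sqrt(2 * D * S / H)
Numerator: 2 * 14507 * 170 = 4932380
2DS/H = 4932380 / 17.5 = 281850.3
EOQ = sqrt(281850.3) = 530.9 units

530.9 units


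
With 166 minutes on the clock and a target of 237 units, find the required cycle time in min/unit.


Formula: CT = Available Time / Number of Units
CT = 166 min / 237 units
CT = 0.7 min/unit

0.7 min/unit


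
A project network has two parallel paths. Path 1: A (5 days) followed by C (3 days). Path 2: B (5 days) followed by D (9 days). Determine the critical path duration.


Path 1 = 5 + 3 = 8 days
Path 2 = 5 + 9 = 14 days
Duration = max(8, 14) = 14 days

14 days


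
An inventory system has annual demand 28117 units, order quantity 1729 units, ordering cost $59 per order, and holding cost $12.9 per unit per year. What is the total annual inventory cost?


TC = 28117/1729 * 59 + 1729/2 * 12.9

$12111.51


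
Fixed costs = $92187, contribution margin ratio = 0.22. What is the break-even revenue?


Formula: BER = Fixed Costs / Contribution Margin Ratio
BER = $92187 / 0.22
BER = $419031.82 (to the nearest cent)

$419031.82


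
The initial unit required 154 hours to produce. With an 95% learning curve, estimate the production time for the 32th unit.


Formula: T_n = T_1 * (learning_rate)^(log2(n)) where learning_rate = rate/100
Doublings = log2(32) = 5
T_n = 154 * 0.95^5
T_n = 154 * 0.7738 = 119.2 hours

119.2 hours


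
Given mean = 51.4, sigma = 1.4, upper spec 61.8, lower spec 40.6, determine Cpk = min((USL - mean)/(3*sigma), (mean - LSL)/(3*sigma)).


Cpu = (61.8 - 51.4) / (3 * 1.4) = 2.48
Cpl = (51.4 - 40.6) / (3 * 1.4) = 2.57
Cpk = min(2.48, 2.57) = 2.48

2.48


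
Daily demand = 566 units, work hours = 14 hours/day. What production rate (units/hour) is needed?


Formula: Production Rate = Daily Demand / Available Hours
Rate = 566 units/day / 14 hours/day
Rate = 40.4 units/hour

40.4 units/hour


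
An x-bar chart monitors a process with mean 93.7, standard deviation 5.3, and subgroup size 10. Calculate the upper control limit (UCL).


UCL = 93.7 + 3 * 5.3 / sqrt(10)

98.73


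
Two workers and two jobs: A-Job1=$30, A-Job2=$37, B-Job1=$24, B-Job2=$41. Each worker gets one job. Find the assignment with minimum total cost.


Option 1: A->1 + B->2 = $30 + $41 = $71
Option 2: A->2 + B->1 = $37 + $24 = $61
Min cost = min($71, $61) = $61

$61


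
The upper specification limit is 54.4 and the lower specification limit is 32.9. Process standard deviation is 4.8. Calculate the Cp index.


Cp = (54.4 - 32.9) / (6 * 4.8)

0.75


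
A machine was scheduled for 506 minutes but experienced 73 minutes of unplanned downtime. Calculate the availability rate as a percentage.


Formula: Availability = (Planned Time - Downtime) / Planned Time * 100
Uptime = 506 - 73 = 433 min
Availability = 433 / 506 * 100 = 85.6%

85.6%


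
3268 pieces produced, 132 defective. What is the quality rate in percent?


Formula: Quality Rate = Good Pieces / Total Pieces * 100
Good pieces = 3268 - 132 = 3136
QR = 3136 / 3268 * 100 = 96.0%

96.0%


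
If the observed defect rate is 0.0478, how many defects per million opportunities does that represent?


DPMO = defect_rate * 1000000 = 0.0478 * 1000000

47800


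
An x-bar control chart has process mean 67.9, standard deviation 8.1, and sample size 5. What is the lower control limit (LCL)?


LCL = 67.9 - 3 * 8.1 / sqrt(5)

57.03


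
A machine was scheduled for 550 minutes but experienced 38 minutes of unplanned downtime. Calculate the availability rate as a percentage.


Formula: Availability = (Planned Time - Downtime) / Planned Time * 100
Uptime = 550 - 38 = 512 min
Availability = 512 / 550 * 100 = 93.1%

93.1%


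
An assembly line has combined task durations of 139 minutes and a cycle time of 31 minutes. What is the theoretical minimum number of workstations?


Formula: N_min = ceil(Sum of Task Times / Cycle Time)
N_min = ceil(139 min / 31 min) = ceil(4.4839)
N_min = 5 stations

5


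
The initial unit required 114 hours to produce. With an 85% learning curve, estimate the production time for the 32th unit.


Formula: T_n = T_1 * (learning_rate)^(log2(n)) where learning_rate = rate/100
Doublings = log2(32) = 5
T_n = 114 * 0.85^5
T_n = 114 * 0.4437 = 50.6 hours

50.6 hours


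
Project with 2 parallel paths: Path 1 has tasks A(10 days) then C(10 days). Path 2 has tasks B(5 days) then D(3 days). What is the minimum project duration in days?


Path 1 = 10 + 10 = 20 days
Path 2 = 5 + 3 = 8 days
Duration = max(20, 8) = 20 days

20 days


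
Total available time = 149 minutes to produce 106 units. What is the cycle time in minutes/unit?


Formula: CT = Available Time / Number of Units
CT = 149 min / 106 units
CT = 1.41 min/unit

1.41 min/unit


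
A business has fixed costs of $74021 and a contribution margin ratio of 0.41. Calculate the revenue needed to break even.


Formula: BER = Fixed Costs / Contribution Margin Ratio
BER = $74021 / 0.41
BER = $180539.02 (to the nearest cent)

$180539.02


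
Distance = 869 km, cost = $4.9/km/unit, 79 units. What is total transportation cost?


TC = dist * cost * units = 869 * 4.9 * 79 = $336389.90

$336389.90


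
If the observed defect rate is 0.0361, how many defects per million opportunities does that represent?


DPMO = defect_rate * 1000000 = 0.0361 * 1000000

36100


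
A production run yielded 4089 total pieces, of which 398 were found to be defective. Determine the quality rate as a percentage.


Formula: Quality Rate = Good Pieces / Total Pieces * 100
Good pieces = 4089 - 398 = 3691
QR = 3691 / 4089 * 100 = 90.3%

90.3%


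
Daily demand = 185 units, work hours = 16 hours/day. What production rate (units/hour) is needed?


Formula: Production Rate = Daily Demand / Available Hours
Rate = 185 units/day / 16 hours/day
Rate = 11.6 units/hour

11.6 units/hour


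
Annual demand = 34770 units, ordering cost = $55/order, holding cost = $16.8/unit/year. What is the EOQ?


Formula: EOQ = sqrt(2 * D * S / H)
Numerator: 2 * 34770 * 55 = 3824700
2DS/H = 3824700 / 16.8 = 227660.7
EOQ = sqrt(227660.7) = 477.1 units

477.1 units


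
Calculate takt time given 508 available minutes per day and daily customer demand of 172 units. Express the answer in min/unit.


Formula: Takt Time = Available Production Time / Customer Demand
Takt = 508 min/day / 172 units/day
Takt = 2.95 min/unit

2.95 min/unit


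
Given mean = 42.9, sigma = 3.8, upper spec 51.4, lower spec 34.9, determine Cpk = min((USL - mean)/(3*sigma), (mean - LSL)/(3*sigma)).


Cpu = (51.4 - 42.9) / (3 * 3.8) = 0.75
Cpl = (42.9 - 34.9) / (3 * 3.8) = 0.7
Cpk = min(0.75, 0.7) = 0.7

0.7


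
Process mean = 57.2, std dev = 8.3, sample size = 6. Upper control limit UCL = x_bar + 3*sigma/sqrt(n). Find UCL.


UCL = 57.2 + 3 * 8.3 / sqrt(6)

67.37


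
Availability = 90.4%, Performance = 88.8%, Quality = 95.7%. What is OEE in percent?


Formula: OEE = Availability * Performance * Quality / 10000
A * P = 90.4% * 88.8% / 100 = 80.28%
OEE = 80.28% * 95.7% / 100 = 76.8%

76.8%


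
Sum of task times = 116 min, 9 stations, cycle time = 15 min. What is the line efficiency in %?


Formula: Efficiency = Sum of Task Times / (N_stations * CT) * 100
Total station capacity = 9 stations * 15 min = 135 min
Efficiency = 116 / 135 * 100 = 85.9%

85.9%


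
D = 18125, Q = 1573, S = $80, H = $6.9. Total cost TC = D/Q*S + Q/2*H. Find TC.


TC = 18125/1573 * 80 + 1573/2 * 6.9

$6348.66


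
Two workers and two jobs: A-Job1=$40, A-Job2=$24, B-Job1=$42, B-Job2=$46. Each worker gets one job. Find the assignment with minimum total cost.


Option 1: A->1 + B->2 = $40 + $46 = $86
Option 2: A->2 + B->1 = $24 + $42 = $66
Min cost = min($86, $66) = $66

$66


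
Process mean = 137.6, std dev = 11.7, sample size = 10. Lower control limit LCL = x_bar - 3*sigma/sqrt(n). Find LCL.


LCL = 137.6 - 3 * 11.7 / sqrt(10)

126.5


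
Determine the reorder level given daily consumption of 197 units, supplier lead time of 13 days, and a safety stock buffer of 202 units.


Formula: ROP = (Daily Demand * Lead Time) + Safety Stock
Demand during lead time = 197 * 13 = 2561 units
ROP = 2561 + 202 = 2763 units

2763 units


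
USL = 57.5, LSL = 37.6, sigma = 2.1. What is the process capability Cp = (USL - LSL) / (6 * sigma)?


Cp = (57.5 - 37.6) / (6 * 2.1)

1.58


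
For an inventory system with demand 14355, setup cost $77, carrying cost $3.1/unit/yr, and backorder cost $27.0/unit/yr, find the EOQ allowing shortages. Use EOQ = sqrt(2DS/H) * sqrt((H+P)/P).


Formula: EOQ* = sqrt(2DS/H) * sqrt((H+P)/P)
Base EOQ = sqrt(2*14355*77/3.1) = 844.46 units
Correction = sqrt((3.1+27.0)/27.0) = 1.05585
EOQ* = 844.46 * 1.05585 = 891.6 units

891.6 units


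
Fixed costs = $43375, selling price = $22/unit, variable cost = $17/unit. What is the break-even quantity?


Formula: BEQ = Fixed Costs / (Price - Variable Cost)
Contribution margin = $22 - $17 = $5/unit
BEQ = ceil($43375 / $5/unit) = ceil(8675.0) = 8675 units

8675 units


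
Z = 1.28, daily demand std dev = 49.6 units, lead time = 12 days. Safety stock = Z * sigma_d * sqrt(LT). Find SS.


Formula: SS = z * sigma_d * sqrt(LT)
sqrt(LT) = sqrt(12) = 3.4641
SS = 1.28 * 49.6 * 3.4641
SS = 219.9 units

219.9 units


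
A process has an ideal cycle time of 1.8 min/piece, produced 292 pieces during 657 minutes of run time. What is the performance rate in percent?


Formula: Performance = (Ideal CT * Total Count) / Run Time * 100
Ideal output time = 1.8 * 292 = 525.6 min
Performance = 525.6 / 657 * 100 = 80.0%

80.0%


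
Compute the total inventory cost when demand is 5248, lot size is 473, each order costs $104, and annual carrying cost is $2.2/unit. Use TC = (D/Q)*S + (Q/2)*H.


TC = 5248/473 * 104 + 473/2 * 2.2

$1674.19


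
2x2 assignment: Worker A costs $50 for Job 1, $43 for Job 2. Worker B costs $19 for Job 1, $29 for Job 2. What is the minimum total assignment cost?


Option 1: A->1 + B->2 = $50 + $29 = $79
Option 2: A->2 + B->1 = $43 + $19 = $62
Min cost = min($79, $62) = $62

$62


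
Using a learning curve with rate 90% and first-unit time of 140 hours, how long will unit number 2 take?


Formula: T_n = T_1 * (learning_rate)^(log2(n)) where learning_rate = rate/100
Doublings = log2(2) = 1
T_n = 140 * 0.9^1
T_n = 140 * 0.9 = 126.0 hours

126.0 hours


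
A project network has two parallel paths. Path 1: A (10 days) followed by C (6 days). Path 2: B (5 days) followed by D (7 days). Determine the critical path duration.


Path 1 = 10 + 6 = 16 days
Path 2 = 5 + 7 = 12 days
Duration = max(16, 12) = 16 days

16 days


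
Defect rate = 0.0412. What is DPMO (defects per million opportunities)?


DPMO = defect_rate * 1000000 = 0.0412 * 1000000

41200


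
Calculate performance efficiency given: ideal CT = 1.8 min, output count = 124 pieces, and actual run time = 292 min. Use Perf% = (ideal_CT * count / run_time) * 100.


Formula: Performance = (Ideal CT * Total Count) / Run Time * 100
Ideal output time = 1.8 * 124 = 223.2 min
Performance = 223.2 / 292 * 100 = 76.4%

76.4%


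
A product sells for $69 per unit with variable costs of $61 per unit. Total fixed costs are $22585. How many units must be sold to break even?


Formula: BEQ = Fixed Costs / (Price - Variable Cost)
Contribution margin = $69 - $61 = $8/unit
BEQ = ceil($22585 / $8/unit) = ceil(2823.12) = 2824 units

2824 units


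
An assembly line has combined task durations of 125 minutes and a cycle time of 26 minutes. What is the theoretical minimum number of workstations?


Formula: N_min = ceil(Sum of Task Times / Cycle Time)
N_min = ceil(125 min / 26 min) = ceil(4.8077)
N_min = 5 stations

5


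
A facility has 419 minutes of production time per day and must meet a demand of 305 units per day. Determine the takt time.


Formula: Takt Time = Available Production Time / Customer Demand
Takt = 419 min/day / 305 units/day
Takt = 1.37 min/unit

1.37 min/unit


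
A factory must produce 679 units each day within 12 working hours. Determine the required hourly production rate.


Formula: Production Rate = Daily Demand / Available Hours
Rate = 679 units/day / 12 hours/day
Rate = 56.6 units/hour

56.6 units/hour


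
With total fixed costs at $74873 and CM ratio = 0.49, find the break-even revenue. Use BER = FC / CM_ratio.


Formula: BER = Fixed Costs / Contribution Margin Ratio
BER = $74873 / 0.49
BER = $152802.04 (to the nearest cent)

$152802.04


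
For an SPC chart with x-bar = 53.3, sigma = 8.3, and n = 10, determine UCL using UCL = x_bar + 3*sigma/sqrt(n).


UCL = 53.3 + 3 * 8.3 / sqrt(10)

61.17


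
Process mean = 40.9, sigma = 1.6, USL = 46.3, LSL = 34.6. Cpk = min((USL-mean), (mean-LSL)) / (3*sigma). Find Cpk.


Cpu = (46.3 - 40.9) / (3 * 1.6) = 1.13
Cpl = (40.9 - 34.6) / (3 * 1.6) = 1.31
Cpk = min(1.13, 1.31) = 1.13

1.13


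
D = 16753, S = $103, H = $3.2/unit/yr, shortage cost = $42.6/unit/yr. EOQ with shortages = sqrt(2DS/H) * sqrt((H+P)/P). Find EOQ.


Formula: EOQ* = sqrt(2DS/H) * sqrt((H+P)/P)
Base EOQ = sqrt(2*16753*103/3.2) = 1038.5 units
Correction = sqrt((3.2+42.6)/42.6) = 1.03688
EOQ* = 1038.5 * 1.03688 = 1076.8 units

1076.8 units


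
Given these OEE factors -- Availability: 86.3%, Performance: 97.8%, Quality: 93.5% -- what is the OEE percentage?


Formula: OEE = Availability * Performance * Quality / 10000
A * P = 86.3% * 97.8% / 100 = 84.4%
OEE = 84.4% * 93.5% / 100 = 78.9%

78.9%


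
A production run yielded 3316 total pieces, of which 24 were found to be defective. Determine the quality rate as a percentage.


Formula: Quality Rate = Good Pieces / Total Pieces * 100
Good pieces = 3316 - 24 = 3292
QR = 3292 / 3316 * 100 = 99.3%

99.3%


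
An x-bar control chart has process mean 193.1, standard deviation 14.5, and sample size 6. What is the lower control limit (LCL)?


LCL = 193.1 - 3 * 14.5 / sqrt(6)

175.34


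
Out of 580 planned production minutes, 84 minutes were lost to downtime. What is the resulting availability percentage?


Formula: Availability = (Planned Time - Downtime) / Planned Time * 100
Uptime = 580 - 84 = 496 min
Availability = 496 / 580 * 100 = 85.5%

85.5%


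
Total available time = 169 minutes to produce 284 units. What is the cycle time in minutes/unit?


Formula: CT = Available Time / Number of Units
CT = 169 min / 284 units
CT = 0.6 min/unit

0.6 min/unit


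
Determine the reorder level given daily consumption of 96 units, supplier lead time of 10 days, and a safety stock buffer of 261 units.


Formula: ROP = (Daily Demand * Lead Time) + Safety Stock
Demand during lead time = 96 * 10 = 960 units
ROP = 960 + 261 = 1221 units

1221 units


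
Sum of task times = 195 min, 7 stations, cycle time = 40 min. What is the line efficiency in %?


Formula: Efficiency = Sum of Task Times / (N_stations * CT) * 100
Total station capacity = 7 stations * 40 min = 280 min
Efficiency = 195 / 280 * 100 = 69.6%

69.6%


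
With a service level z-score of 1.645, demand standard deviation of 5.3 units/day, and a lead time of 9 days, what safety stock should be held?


Formula: SS = z * sigma_d * sqrt(LT)
sqrt(LT) = sqrt(9) = 3.0
SS = 1.645 * 5.3 * 3.0
SS = 26.2 units

26.2 units


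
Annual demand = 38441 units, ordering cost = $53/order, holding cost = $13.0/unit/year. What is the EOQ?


Formula: EOQ = sqrt(2 * D * S / H)
Numerator: 2 * 38441 * 53 = 4074746
2DS/H = 4074746 / 13.0 = 313442.0
EOQ = sqrt(313442.0) = 559.9 units

559.9 units


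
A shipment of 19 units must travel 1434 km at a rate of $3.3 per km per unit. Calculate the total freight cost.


TC = dist * cost * units = 1434 * 3.3 * 19 = $89911.80

$89911.80


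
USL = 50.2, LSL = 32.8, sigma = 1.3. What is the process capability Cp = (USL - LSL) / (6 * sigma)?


Cp = (50.2 - 32.8) / (6 * 1.3)

2.23


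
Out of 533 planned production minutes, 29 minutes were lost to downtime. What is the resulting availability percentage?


Formula: Availability = (Planned Time - Downtime) / Planned Time * 100
Uptime = 533 - 29 = 504 min
Availability = 504 / 533 * 100 = 94.6%

94.6%


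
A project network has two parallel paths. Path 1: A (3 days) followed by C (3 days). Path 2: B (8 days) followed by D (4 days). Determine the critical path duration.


Path 1 = 3 + 3 = 6 days
Path 2 = 8 + 4 = 12 days
Duration = max(6, 12) = 12 days

12 days


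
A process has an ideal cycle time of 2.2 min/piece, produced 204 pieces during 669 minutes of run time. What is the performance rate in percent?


Formula: Performance = (Ideal CT * Total Count) / Run Time * 100
Ideal output time = 2.2 * 204 = 448.8 min
Performance = 448.8 / 669 * 100 = 67.1%

67.1%


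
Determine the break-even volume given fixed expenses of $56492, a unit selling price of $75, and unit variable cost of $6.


Formula: BEQ = Fixed Costs / (Price - Variable Cost)
Contribution margin = $75 - $6 = $69/unit
BEQ = ceil($56492 / $69/unit) = ceil(818.72) = 819 units

819 units


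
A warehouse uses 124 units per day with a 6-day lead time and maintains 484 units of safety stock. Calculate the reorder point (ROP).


Formula: ROP = (Daily Demand * Lead Time) + Safety Stock
Demand during lead time = 124 * 6 = 744 units
ROP = 744 + 484 = 1228 units

1228 units


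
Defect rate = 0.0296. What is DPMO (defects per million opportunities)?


DPMO = defect_rate * 1000000 = 0.0296 * 1000000

29600


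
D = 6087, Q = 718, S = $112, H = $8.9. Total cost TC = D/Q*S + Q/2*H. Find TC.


TC = 6087/718 * 112 + 718/2 * 8.9

$4144.60


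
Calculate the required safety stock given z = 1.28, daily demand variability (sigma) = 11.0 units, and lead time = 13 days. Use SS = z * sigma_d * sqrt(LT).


Formula: SS = z * sigma_d * sqrt(LT)
sqrt(LT) = sqrt(13) = 3.6056
SS = 1.28 * 11.0 * 3.6056
SS = 50.8 units

50.8 units


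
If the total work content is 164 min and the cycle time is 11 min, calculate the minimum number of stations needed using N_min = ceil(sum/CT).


Formula: N_min = ceil(Sum of Task Times / Cycle Time)
N_min = ceil(164 min / 11 min) = ceil(14.9091)
N_min = 15 stations

15


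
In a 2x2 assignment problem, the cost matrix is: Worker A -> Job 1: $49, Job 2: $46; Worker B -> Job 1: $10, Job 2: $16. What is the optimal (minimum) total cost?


Option 1: A->1 + B->2 = $49 + $16 = $65
Option 2: A->2 + B->1 = $46 + $10 = $56
Min cost = min($65, $56) = $56

$56


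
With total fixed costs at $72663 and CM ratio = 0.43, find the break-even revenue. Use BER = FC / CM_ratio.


Formula: BER = Fixed Costs / Contribution Margin Ratio
BER = $72663 / 0.43
BER = $168983.72 (to the nearest cent)

$168983.72


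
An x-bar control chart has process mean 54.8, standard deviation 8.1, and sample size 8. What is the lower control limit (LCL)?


LCL = 54.8 - 3 * 8.1 / sqrt(8)

46.21


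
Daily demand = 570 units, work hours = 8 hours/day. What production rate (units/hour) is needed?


Formula: Production Rate = Daily Demand / Available Hours
Rate = 570 units/day / 8 hours/day
Rate = 71.3 units/hour

71.3 units/hour


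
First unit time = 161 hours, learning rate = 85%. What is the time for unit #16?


Formula: T_n = T_1 * (learning_rate)^(log2(n)) where learning_rate = rate/100
Doublings = log2(16) = 4
T_n = 161 * 0.85^4
T_n = 161 * 0.522 = 84.0 hours

84.0 hours


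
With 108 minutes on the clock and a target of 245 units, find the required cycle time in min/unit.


Formula: CT = Available Time / Number of Units
CT = 108 min / 245 units
CT = 0.44 min/unit

0.44 min/unit


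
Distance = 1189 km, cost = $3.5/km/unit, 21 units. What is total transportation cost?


TC = dist * cost * units = 1189 * 3.5 * 21 = $87391.50

$87391.50


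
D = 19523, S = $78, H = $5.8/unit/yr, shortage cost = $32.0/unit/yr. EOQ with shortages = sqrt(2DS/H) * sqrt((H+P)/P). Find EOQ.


Formula: EOQ* = sqrt(2DS/H) * sqrt((H+P)/P)
Base EOQ = sqrt(2*19523*78/5.8) = 724.64 units
Correction = sqrt((5.8+32.0)/32.0) = 1.08685
EOQ* = 724.64 * 1.08685 = 787.6 units

787.6 units


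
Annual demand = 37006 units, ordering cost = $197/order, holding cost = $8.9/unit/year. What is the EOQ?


Formula: EOQ = sqrt(2 * D * S / H)
Numerator: 2 * 37006 * 197 = 14580364
2DS/H = 14580364 / 8.9 = 1638243.1
EOQ = sqrt(1638243.1) = 1279.9 units

1279.9 units


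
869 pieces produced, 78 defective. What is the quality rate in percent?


Formula: Quality Rate = Good Pieces / Total Pieces * 100
Good pieces = 869 - 78 = 791
QR = 791 / 869 * 100 = 91.0%

91.0%


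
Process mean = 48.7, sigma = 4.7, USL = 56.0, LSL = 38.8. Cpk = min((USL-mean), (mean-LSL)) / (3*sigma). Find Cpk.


Cpu = (56.0 - 48.7) / (3 * 4.7) = 0.52
Cpl = (48.7 - 38.8) / (3 * 4.7) = 0.7
Cpk = min(0.52, 0.7) = 0.52

0.52


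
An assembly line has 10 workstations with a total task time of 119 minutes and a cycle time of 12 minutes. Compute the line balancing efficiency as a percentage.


Formula: Efficiency = Sum of Task Times / (N_stations * CT) * 100
Total station capacity = 10 stations * 12 min = 120 min
Efficiency = 119 / 120 * 100 = 99.2%

99.2%


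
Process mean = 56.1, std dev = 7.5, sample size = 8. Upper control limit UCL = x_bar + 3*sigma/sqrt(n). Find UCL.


UCL = 56.1 + 3 * 7.5 / sqrt(8)

64.05


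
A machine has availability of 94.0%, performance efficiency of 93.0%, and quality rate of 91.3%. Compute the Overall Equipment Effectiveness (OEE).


Formula: OEE = Availability * Performance * Quality / 10000
A * P = 94.0% * 93.0% / 100 = 87.42%
OEE = 87.42% * 91.3% / 100 = 79.8%

79.8%


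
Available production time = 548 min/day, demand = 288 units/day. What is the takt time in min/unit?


Formula: Takt Time = Available Production Time / Customer Demand
Takt = 548 min/day / 288 units/day
Takt = 1.9 min/unit

1.9 min/unit


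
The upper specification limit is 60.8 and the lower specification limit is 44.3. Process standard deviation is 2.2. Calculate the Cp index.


Cp = (60.8 - 44.3) / (6 * 2.2)

1.25


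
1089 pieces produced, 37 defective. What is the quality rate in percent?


Formula: Quality Rate = Good Pieces / Total Pieces * 100
Good pieces = 1089 - 37 = 1052
QR = 1052 / 1089 * 100 = 96.6%

96.6%


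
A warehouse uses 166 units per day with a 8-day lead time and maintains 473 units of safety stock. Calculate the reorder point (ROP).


Formula: ROP = (Daily Demand * Lead Time) + Safety Stock
Demand during lead time = 166 * 8 = 1328 units
ROP = 1328 + 473 = 1801 units

1801 units


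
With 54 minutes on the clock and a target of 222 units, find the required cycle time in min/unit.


Formula: CT = Available Time / Number of Units
CT = 54 min / 222 units
CT = 0.24 min/unit

0.24 min/unit


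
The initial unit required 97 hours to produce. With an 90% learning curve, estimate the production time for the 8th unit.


Formula: T_n = T_1 * (learning_rate)^(log2(n)) where learning_rate = rate/100
Doublings = log2(8) = 3
T_n = 97 * 0.9^3
T_n = 97 * 0.729 = 70.7 hours

70.7 hours


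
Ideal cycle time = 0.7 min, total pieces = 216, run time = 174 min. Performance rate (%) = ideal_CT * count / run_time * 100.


Formula: Performance = (Ideal CT * Total Count) / Run Time * 100
Ideal output time = 0.7 * 216 = 151.2 min
Performance = 151.2 / 174 * 100 = 86.9%

86.9%


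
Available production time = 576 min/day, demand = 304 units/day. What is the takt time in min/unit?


Formula: Takt Time = Available Production Time / Customer Demand
Takt = 576 min/day / 304 units/day
Takt = 1.89 min/unit

1.89 min/unit


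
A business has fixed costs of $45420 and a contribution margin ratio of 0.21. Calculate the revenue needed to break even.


Formula: BER = Fixed Costs / Contribution Margin Ratio
BER = $45420 / 0.21
BER = $216285.71 (to the nearest cent)

$216285.71


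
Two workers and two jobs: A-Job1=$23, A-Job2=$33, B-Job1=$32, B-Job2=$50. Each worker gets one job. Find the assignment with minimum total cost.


Option 1: A->1 + B->2 = $23 + $50 = $73
Option 2: A->2 + B->1 = $33 + $32 = $65
Min cost = min($73, $65) = $65

$65


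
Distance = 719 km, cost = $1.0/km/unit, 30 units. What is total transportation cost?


TC = dist * cost * units = 719 * 1.0 * 30 = $21570.00

$21570.00


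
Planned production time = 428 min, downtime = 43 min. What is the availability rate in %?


Formula: Availability = (Planned Time - Downtime) / Planned Time * 100
Uptime = 428 - 43 = 385 min
Availability = 385 / 428 * 100 = 90.0%

90.0%


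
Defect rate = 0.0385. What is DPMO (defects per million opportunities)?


DPMO = defect_rate * 1000000 = 0.0385 * 1000000

38500


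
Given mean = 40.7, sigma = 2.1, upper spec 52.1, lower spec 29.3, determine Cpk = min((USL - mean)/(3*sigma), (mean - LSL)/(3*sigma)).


Cpu = (52.1 - 40.7) / (3 * 2.1) = 1.81
Cpl = (40.7 - 29.3) / (3 * 2.1) = 1.81
Cpk = min(1.81, 1.81) = 1.81

1.81
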